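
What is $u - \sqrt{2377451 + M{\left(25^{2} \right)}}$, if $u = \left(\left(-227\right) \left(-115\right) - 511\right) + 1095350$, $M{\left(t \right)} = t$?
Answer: $1120944 - 2 \sqrt{594519} \approx 1.1194 \cdot 10^{6}$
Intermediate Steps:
$u = 1120944$ ($u = \left(26105 - 511\right) + 1095350 = 25594 + 1095350 = 1120944$)
$u - \sqrt{2377451 + M{\left(25^{2} \right)}} = 1120944 - \sqrt{2377451 + 25^{2}} = 1120944 - \sqrt{2377451 + 625} = 1120944 - \sqrt{2378076} = 1120944 - 2 \sqrt{594519}$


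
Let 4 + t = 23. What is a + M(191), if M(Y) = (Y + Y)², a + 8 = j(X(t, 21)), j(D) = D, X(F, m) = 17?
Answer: 145933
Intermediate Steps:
t = 19 (t = -4 + 23 = 19)
a = 9 (a = -8 + 17 = 9)
M(Y) = 4*Y² (M(Y) = (2*Y)² = 4*Y²)
a + M(191) = 9 + 4*191² = 9 + 4*36481 = 9 + 145924 = 145933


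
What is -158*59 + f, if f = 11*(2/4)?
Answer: -18633/2 ≈ -9316.5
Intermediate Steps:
f = 11/2 (f = 11*(2*(¼)) = 11*(½) = 11/2 ≈ 5.5000)
-158*59 + f = -158*59 + 11/2 = -9322 + 11/2 = -18633/2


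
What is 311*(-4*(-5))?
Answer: 6220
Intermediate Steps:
311*(-4*(-5)) = 311*20 = 6220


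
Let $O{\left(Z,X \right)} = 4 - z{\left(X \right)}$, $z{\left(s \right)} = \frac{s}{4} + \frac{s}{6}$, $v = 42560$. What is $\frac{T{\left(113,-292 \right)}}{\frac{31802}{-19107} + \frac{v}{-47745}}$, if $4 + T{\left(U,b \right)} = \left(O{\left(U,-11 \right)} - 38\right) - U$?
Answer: $\frac{3957647771}{69083864} \approx 57.288$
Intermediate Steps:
$z{\left(s \right)} = \frac{5 s}{12}$ ($z{\left(s \right)} = s \frac{1}{4} + s \frac{1}{6} = \frac{s}{4} + \frac{s}{6} = \frac{5 s}{12}$)
$O{\left(Z,X \right)} = 4 - \frac{5 X}{12}$
$T{\left(U,b \right)} = - \frac{401}{12} - U$ ($T{\left(U,b \right)} = -4 - \left(\frac{353}{12} + U\right) = - \frac{401}{12} - U$)
$\frac{T{\left(113,-292 \right)}}{\frac{31802}{-19107} + \frac{v}{-47745}} = \frac{- \frac{401}{12} - 113}{\frac{31802}{-19107} + \frac{42560}{-47745}} = \frac{- \frac{401}{12} - 113}{31802 \left(- \frac{1}{19107}\right) + 42560 \left(- \frac{1}{47745}\right)} = - \frac{1757}{12 \left(- \frac{31802}{19107} - \frac{8512}{9549}\right)} = - \frac{1757}{12 \left(- \frac{17270966}{6757509}\right)} = \left(- \frac{1757}{12}\right) \left(- \frac{6757509}{17270966}\right) = \frac{3957647771}{69083864}$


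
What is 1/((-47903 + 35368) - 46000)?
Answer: -1/58535 ≈ -1.7084e-5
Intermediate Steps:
1/((-47903 + 35368) - 46000) = 1/(-12535 - 46000) = 1/(-58535) = -1/58535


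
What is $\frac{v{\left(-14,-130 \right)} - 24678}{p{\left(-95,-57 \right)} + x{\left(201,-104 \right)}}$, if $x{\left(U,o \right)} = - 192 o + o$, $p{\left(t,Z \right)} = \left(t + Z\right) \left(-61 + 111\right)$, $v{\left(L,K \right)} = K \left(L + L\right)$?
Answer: $- \frac{10519}{6132} \approx -1.7154$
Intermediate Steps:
$v{\left(L,K \right)} = 2 K L$ ($v{\left(L,K \right)} = K 2 L = 2 K L$)
$p{\left(t,Z \right)} = 50 Z + 50 t$ ($p{\left(t,Z \right)} = \left(Z + t\right) 50 = 50 Z + 50 t$)
$x{\left(U,o \right)} = - 191 o$
$\frac{v{\left(-14,-130 \right)} - 24678}{p{\left(-95,-57 \right)} + x{\left(201,-104 \right)}} = \frac{2 \left(-130\right) \left(-14\right) - 24678}{\left(50 \left(-57\right) + 50 \left(-95\right)\right) - -19864} = \frac{3640 - 24678}{\left(-2850 - 4750\right) + 19864} = - \frac{21038}{-7600 + 19864} = - \frac{21038}{12264} = \left(-21038\right) \frac{1}{12264} = - \frac{10519}{6132}$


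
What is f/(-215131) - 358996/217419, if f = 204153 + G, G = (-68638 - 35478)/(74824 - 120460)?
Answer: -462514796543866/177879874878867 ≈ -2.6002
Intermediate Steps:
G = 26029/11409 (G = -104116/(-45636) = -104116*(-1/45636) = 26029/11409 ≈ 2.2814)
f = 2329207606/11409 (f = 204153 + 26029/11409 = 2329207606/11409 ≈ 2.0416e+5)
f/(-215131) - 358996/217419 = (2329207606/11409)/(-215131) - 358996/217419 = (2329207606/11409)*(-1/215131) - 358996*1/217419 = -2329207606/2454429579 - 358996/217419 = -462514796543866/177879874878867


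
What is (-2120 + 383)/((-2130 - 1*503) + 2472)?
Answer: 1737/161 ≈ 10.789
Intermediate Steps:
(-2120 + 383)/((-2130 - 1*503) + 2472) = -1737/((-2130 - 503) + 2472) = -1737/(-2633 + 2472) = -1737/(-161) = -1737*(-1/161) = 1737/161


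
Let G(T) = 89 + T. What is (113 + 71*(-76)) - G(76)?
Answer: -5448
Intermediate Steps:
(113 + 71*(-76)) - G(76) = (113 + 71*(-76)) - (89 + 76) = (113 - 5396) - 1*165 = -5283 - 165 = -5448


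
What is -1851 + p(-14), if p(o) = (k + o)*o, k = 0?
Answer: -1655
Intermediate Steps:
p(o) = o² (p(o) = (0 + o)*o = o*o = o²)
-1851 + p(-14) = -1851 + (-14)² = -1851 + 196 = -1655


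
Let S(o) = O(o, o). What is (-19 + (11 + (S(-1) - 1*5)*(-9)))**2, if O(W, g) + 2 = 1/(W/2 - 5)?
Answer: 388129/121 ≈ 3207.7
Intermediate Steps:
O(W, g) = -2 + 1/(-5 + W/2) (O(W, g) = -2 + 1/(W/2 - 5) = -2 + 1/(-5 + W/2))
S(o) = 2*(11 - o)/(-10 + o)
(-19 + (11 + (S(-1) - 1*5)*(-9)))**2 = (-19 + (11 + (2*(11 - 1*(-1))/(-10 - 1) - 1*5)*(-9)))**2 = (-19 + (11 + (2*(11 + 1)/(-11) - 5)*(-9)))**2 = (-19 + (11 + (2*(-1/11)*12 - 5)*(-9)))**2 = (-19 + (11 + (-24/11 - 5)*(-9)))**2 = (-19 + (11 - 79/11*(-9)))**2 = (-19 + (11 + 711/11))**2 = (-19 + 832/11)**2 = (623/11)**2 = 388129/121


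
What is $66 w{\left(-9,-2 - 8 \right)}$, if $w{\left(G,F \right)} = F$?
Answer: $-660$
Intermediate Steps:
$66 w{\left(-9,-2 - 8 \right)} = 66 \left(-2 - 8\right) = 66 \left(-10\right) = -660$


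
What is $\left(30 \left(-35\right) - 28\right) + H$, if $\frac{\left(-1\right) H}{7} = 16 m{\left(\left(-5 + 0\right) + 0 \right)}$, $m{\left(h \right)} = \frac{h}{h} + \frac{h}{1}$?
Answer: $-630$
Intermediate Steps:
$m{\left(h \right)} = 1 + h$ ($m{\left(h \right)} = 1 + h 1 = 1 + h$)
$H = 448$ ($H = - 7 \cdot 16 \left(1 + \left(\left(-5 + 0\right) + 0\right)\right) = - 7 \cdot 16 \left(1 + \left(-5 + 0\right)\right) = - 7 \cdot 16 \left(1 - 5\right) = - 7 \cdot 16 \left(-4\right) = \left(-7\right) \left(-64\right) = 448$)
$\left(30 \left(-35\right) - 28\right) + H = \left(30 \left(-35\right) - 28\right) + 448 = \left(-1050 - 28\right) + 448 = -1078 + 448 = -630$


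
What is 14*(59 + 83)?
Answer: 1988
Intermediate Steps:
14*(59 + 83) = 14*142 = 1988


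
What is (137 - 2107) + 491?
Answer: -1479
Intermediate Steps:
(137 - 2107) + 491 = -1970 + 491 = -1479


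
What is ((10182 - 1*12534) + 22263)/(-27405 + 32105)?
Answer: 19911/4700 ≈ 4.2364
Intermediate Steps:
((10182 - 1*12534) + 22263)/(-27405 + 32105) = ((10182 - 12534) + 22263)/4700 = (-2352 + 22263)*(1/4700) = 19911*(1/4700) = 19911/4700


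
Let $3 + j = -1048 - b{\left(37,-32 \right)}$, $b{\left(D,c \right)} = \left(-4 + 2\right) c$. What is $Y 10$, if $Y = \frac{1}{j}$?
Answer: $- \frac{2}{223} \approx -0.0089686$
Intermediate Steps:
$b{\left(D,c \right)} = - 2 c$
$j = -1115$ ($j = -3 - \left(1048 - -64\right) = -3 - 1112 = -1115$)
$Y = - \frac{1}{1115}$ ($Y = \frac{1}{-1115} = - \frac{1}{1115} \approx -0.00089686$)
$Y 10 = \left(- \frac{1}{1115}\right) 10 = - \frac{2}{223}$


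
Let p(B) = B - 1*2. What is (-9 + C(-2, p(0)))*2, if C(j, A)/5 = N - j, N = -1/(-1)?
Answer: 12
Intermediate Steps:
N = 1 (N = -1*(-1) = 1)
p(B) = -2 + B (p(B) = B - 2 = -2 + B)
C(j, A) = 5 - 5*j (C(j, A) = 5*(1 - j) = 5 - 5*j)
(-9 + C(-2, p(0)))*2 = (-9 + (5 - 5*(-2)))*2 = (-9 + (5 + 10))*2 = (-9 + 15)*2 = 6*2 = 12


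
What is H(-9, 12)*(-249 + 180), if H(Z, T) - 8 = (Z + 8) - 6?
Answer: -69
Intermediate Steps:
H(Z, T) = 10 + Z (H(Z, T) = 8 + ((Z + 8) - 6) = 8 + ((8 + Z) - 6) = 8 + (2 + Z) = 10 + Z)
H(-9, 12)*(-249 + 180) = (10 - 9)*(-249 + 180) = 1*(-69) = -69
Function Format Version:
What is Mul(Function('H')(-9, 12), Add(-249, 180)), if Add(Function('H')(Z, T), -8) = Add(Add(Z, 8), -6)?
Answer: -69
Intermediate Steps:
Function('H')(Z, T) = Add(10, Z) (Function('H')(Z, T) = Add(8, Add(Add(Z, 8), -6)) = Add(8, Add(Add(8, Z), -6)) = Add(8, Add(2, Z)) = Add(10, Z))
Mul(Function('H')(-9, 12), Add(-249, 180)) = Mul(Add(10, -9), Add(-249, 180)) = Mul(1, -69) = -69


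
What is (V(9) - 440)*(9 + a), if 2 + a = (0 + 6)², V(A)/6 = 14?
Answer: -15308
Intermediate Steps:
V(A) = 84 (V(A) = 6*14 = 84)
a = 34 (a = -2 + (0 + 6)² = -2 + 6² = -2 + 36 = 34)
(V(9) - 440)*(9 + a) = (84 - 440)*(9 + 34) = -356*43 = -15308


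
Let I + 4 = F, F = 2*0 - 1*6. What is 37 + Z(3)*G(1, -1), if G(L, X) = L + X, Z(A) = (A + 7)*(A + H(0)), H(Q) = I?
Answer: 37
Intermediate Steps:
F = -6 (F = 0 - 6 = -6)
I = -10 (I = -4 - 6 = -10)
H(Q) = -10
Z(A) = (-10 + A)*(7 + A) (Z(A) = (A + 7)*(A - 10) = (7 + A)*(-10 + A) = (-10 + A)*(7 + A))
37 + Z(3)*G(1, -1) = 37 + (-70 + 3² - 3*3)*(1 - 1) = 37 + (-70 + 9 - 9)*0 = 37 - 70*0 = 37 + 0 = 37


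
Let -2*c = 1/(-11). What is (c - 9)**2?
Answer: 38809/484 ≈ 80.184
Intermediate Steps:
c = 1/22 (c = -1/2/(-11) = -1/2*(-1/11) = 1/22 ≈ 0.045455)
(c - 9)**2 = (1/22 - 9)**2 = (-197/22)**2 = 38809/484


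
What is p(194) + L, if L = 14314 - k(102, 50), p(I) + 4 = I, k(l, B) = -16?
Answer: 14520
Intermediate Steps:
p(I) = -4 + I
L = 14330 (L = 14314 - 1*(-16) = 14314 + 16 = 14330)
p(194) + L = (-4 + 194) + 14330 = 190 + 14330 = 14520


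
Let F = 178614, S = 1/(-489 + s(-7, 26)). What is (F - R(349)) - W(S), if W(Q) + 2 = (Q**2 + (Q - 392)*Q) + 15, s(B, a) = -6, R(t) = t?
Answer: 43676002258/245025 ≈ 1.7825e+5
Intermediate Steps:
S = -1/495 (S = 1/(-489 - 6) = 1/(-495) = -1/495 ≈ -0.0020202)
W(Q) = 13 + Q**2 + Q*(-392 + Q) (W(Q) = -2 + ((Q**2 + (Q - 392)*Q) + 15) = -2 + ((Q**2 + (-392 + Q)*Q) + 15) = -2 + ((Q**2 + Q*(-392 + Q)) + 15) = -2 + (15 + Q**2 + Q*(-392 + Q)) = 13 + Q**2 + Q*(-392 + Q))
(F - R(349)) - W(S) = (178614 - 1*349) - (13 - 392*(-1/495) + 2*(-1/495)**2) = (178614 - 349) - (13 + 392/495 + 2*(1/245025)) = 178265 - (13 + 392/495 + 2/245025) = 178265 - 1*3379367/245025 = 178265 - 3379367/245025 = 43676002258/245025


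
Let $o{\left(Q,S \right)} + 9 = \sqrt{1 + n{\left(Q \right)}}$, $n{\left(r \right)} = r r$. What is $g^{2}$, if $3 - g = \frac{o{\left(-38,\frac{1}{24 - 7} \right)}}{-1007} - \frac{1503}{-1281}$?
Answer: $\frac{611188600094}{184890540121} + \frac{26574978 \sqrt{5}}{432998923} \approx 3.4429$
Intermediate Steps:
$n{\left(r \right)} = r^{2}$
$o{\left(Q,S \right)} = -9 + \sqrt{1 + Q^{2}}$
$g = \frac{781617}{429989} + \frac{17 \sqrt{5}}{1007}$ ($g = 3 - \left(\frac{-9 + \sqrt{1 + \left(-38\right)^{2}}}{-1007} - \frac{1503}{-1281}\right) = 3 - \left(\left(-9 + \sqrt{1 + 1444}\right) \left(- \frac{1}{1007}\right) - - \frac{501}{427}\right) = 3 - \left(\left(-9 + \sqrt{1445}\right) \left(- \frac{1}{1007}\right) + \frac{501}{427}\right) = 3 - \left(\left(-9 + 17 \sqrt{5}\right) \left(- \frac{1}{1007}\right) + \frac{501}{427}\right) = 3 - \left(\left(\frac{9}{1007} - \frac{17 \sqrt{5}}{1007}\right) + \frac{501}{427}\right) = 3 - \left(\frac{508350}{429989} - \frac{17 \sqrt{5}}{1007}\right) = \frac{781617}{429989} + \frac{17 \sqrt{5}}{1007} \approx 1.8555$)
$g^{2} = \left(\frac{781617}{429989} + \frac{17 \sqrt{5}}{1007}\right)^{2}$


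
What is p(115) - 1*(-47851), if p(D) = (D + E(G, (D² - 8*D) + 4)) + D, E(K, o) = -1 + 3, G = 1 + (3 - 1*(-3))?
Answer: 48083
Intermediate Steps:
G = 7 (G = 1 + (3 + 3) = 1 + 6 = 7)
E(K, o) = 2
p(D) = 2 + 2*D (p(D) = (D + 2) + D = (2 + D) + D = 2 + 2*D)
p(115) - 1*(-47851) = (2 + 2*115) - 1*(-47851) = (2 + 230) + 47851 = 232 + 47851 = 48083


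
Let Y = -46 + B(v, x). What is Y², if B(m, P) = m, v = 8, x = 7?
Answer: 1444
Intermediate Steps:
Y = -38 (Y = -46 + 8 = -38)
Y² = (-38)² = 1444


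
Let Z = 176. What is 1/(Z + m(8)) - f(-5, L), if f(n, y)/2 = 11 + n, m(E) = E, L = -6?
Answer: -2207/184 ≈ -11.995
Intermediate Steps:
f(n, y) = 22 + 2*n (f(n, y) = 2*(11 + n) = 22 + 2*n)
1/(Z + m(8)) - f(-5, L) = 1/(176 + 8) - (22 + 2*(-5)) = 1/184 - (22 - 10) = 1/184 - 1*12 = 1/184 - 12 = -2207/184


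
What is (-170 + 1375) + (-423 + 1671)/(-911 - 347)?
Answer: 757321/629 ≈ 1204.0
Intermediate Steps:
(-170 + 1375) + (-423 + 1671)/(-911 - 347) = 1205 + 1248/(-1258) = 1205 + 1248*(-1/1258) = 1205 - 624/629 = 757321/629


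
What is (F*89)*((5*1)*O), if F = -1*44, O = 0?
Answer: 0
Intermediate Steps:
F = -44
(F*89)*((5*1)*O) = (-44*89)*((5*1)*0) = -19580*0 = -3916*0 = 0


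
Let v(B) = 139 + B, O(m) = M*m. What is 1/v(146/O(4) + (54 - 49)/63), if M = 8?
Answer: 1008/144791 ≈ 0.0069618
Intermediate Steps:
O(m) = 8*m
1/v(146/O(4) + (54 - 49)/63) = 1/(139 + (146/((8*4)) + (54 - 49)/63)) = 1/(139 + (146/32 + 5*(1/63))) = 1/(139 + (146*(1/32) + 5/63)) = 1/(139 + (73/16 + 5/63)) = 1/(139 + 4679/1008) = 1/(144791/1008) = 1008/144791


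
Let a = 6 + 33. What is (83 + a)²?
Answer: 14884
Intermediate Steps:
a = 39
(83 + a)² = (83 + 39)² = 122² = 14884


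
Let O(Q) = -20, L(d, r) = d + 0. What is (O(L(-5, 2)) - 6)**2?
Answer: 676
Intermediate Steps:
L(d, r) = d
(O(L(-5, 2)) - 6)**2 = (-20 - 6)**2 = (-26)**2 = 676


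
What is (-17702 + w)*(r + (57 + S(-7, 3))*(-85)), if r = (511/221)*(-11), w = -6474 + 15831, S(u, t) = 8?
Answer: 10236360870/221 ≈ 4.6318e+7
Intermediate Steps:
w = 9357
r = -5621/221 (r = (511*(1/221))*(-11) = (511/221)*(-11) = -5621/221 ≈ -25.434)
(-17702 + w)*(r + (57 + S(-7, 3))*(-85)) = (-17702 + 9357)*(-5621/221 + (57 + 8)*(-85)) = -8345*(-5621/221 + 65*(-85)) = -8345*(-5621/221 - 5525) = -8345*(-1226646/221) = 10236360870/221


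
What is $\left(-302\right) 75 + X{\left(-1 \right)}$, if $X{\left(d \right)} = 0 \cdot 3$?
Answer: $-22650$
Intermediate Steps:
$X{\left(d \right)} = 0$
$\left(-302\right) 75 + X{\left(-1 \right)} = \left(-302\right) 75 + 0 = -22650 + 0 = -22650$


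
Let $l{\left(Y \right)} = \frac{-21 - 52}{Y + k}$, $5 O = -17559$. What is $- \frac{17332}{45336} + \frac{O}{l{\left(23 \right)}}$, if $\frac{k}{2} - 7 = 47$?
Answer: $\frac{26069213941}{4136910} \approx 6301.6$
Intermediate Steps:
$k = 108$ ($k = 14 + 2 \cdot 47 = 14 + 94 = 108$)
$O = - \frac{17559}{5}$ ($O = \frac{1}{5} \left(-17559\right) = - \frac{17559}{5} \approx -3511.8$)
$l{\left(Y \right)} = - \frac{73}{108 + Y}$ ($l{\left(Y \right)} = \frac{-21 - 52}{Y + 108} = - \frac{73}{108 + Y}$)
$- \frac{17332}{45336} + \frac{O}{l{\left(23 \right)}} = - \frac{17332}{45336} - \frac{17559}{5 \left(- \frac{73}{108 + 23}\right)} = \left(-17332\right) \frac{1}{45336} - \frac{17559}{5 \left(- \frac{73}{131}\right)} = - \frac{4333}{11334} - \frac{17559}{5 \left(\left(-73\right) \frac{1}{131}\right)} = - \frac{4333}{11334} - \frac{17559}{5 \left(- \frac{73}{131}\right)} = - \frac{4333}{11334} - - \frac{2300229}{365} = - \frac{4333}{11334} + \frac{2300229}{365} = \frac{26069213941}{4136910}$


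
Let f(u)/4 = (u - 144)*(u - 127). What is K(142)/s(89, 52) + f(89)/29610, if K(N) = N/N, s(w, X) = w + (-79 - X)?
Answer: 1531/5922 ≈ 0.25853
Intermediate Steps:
f(u) = 4*(-144 + u)*(-127 + u) (f(u) = 4*((u - 144)*(u - 127)) = 4*((-144 + u)*(-127 + u)) = 4*(-144 + u)*(-127 + u))
s(w, X) = -79 + w - X
K(N) = 1
K(142)/s(89, 52) + f(89)/29610 = 1/(-79 + 89 - 1*52) + (73152 - 1084*89 + 4*89**2)/29610 = 1/(-79 + 89 - 52) + (73152 - 96476 + 4*7921)*(1/29610) = 1/(-42) + (73152 - 96476 + 31684)*(1/29610) = 1*(-1/42) + 8360*(1/29610) = -1/42 + 836/2961 = 1531/5922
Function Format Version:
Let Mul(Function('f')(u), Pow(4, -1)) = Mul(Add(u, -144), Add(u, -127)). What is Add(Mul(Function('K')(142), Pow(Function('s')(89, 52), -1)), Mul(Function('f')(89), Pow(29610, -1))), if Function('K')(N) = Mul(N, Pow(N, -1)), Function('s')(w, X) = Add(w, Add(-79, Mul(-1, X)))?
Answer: Rational(1531, 5922) ≈ 0.25853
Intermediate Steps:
Function('f')(u) = Mul(4, Add(-144, u), Add(-127, u)) (Function('f')(u) = Mul(4, Mul(Add(u, -144), Add(u, -127))) = Mul(4, Mul(Add(-144, u), Add(-127, u))) = Mul(4, Add(-144, u), Add(-127, u)))
Function('s')(w, X) = Add(-79, w, Mul(-1, X))
Function('K')(N) = 1
Add(Mul(Function('K')(142), Pow(Function('s')(89, 52), -1)), Mul(Function('f')(89), Pow(29610, -1))) = Add(Mul(1, Pow(Add(-79, 89, Mul(-1, 52)), -1)), Mul(Add(73152, Mul(-1084, 89), Mul(4, Pow(89, 2))), Pow(29610, -1))) = Add(Mul(1, Pow(Add(-79, 89, -52), -1)), Mul(Add(73152, -96476, Mul(4, 7921)), Rational(1, 29610))) = Add(Mul(1, Pow(-42, -1)), Mul(Add(73152, -96476, 31684), Rational(1, 29610))) = Add(Mul(1, Rational(-1, 42)), Mul(8360, Rational(1, 29610))) = Add(Rational(-1, 42), Rational(836, 2961)) = Rational(1531, 5922)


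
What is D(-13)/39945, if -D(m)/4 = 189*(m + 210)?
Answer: -49644/13315 ≈ -3.7284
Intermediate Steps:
D(m) = -158760 - 756*m (D(m) = -756*(m + 210) = -756*(210 + m) = -4*(39690 + 189*m) = -158760 - 756*m)
D(-13)/39945 = (-158760 - 756*(-13))/39945 = (-158760 + 9828)*(1/39945) = -148932*1/39945 = -49644/13315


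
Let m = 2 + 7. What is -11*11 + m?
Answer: -112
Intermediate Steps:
m = 9
-11*11 + m = -11*11 + 9 = -121 + 9 = -112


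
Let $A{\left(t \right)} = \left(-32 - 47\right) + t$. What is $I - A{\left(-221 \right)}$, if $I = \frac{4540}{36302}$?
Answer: $\frac{5447570}{18151} \approx 300.13$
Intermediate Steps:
$I = \frac{2270}{18151}$ ($I = 4540 \cdot \frac{1}{36302} = \frac{2270}{18151} \approx 0.12506$)
$A{\left(t \right)} = -79 + t$
$I - A{\left(-221 \right)} = \frac{2270}{18151} - \left(-79 - 221\right) = \frac{2270}{18151} - -300 = \frac{2270}{18151} + 300 = \frac{5447570}{18151}$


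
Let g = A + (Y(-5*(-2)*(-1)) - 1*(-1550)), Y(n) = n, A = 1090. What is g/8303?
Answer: 2630/8303 ≈ 0.31675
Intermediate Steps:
g = 2630 (g = 1090 + (-5*(-2)*(-1) - 1*(-1550)) = 1090 + (10*(-1) + 1550) = 1090 + (-10 + 1550) = 1090 + 1540 = 2630)
g/8303 = 2630/8303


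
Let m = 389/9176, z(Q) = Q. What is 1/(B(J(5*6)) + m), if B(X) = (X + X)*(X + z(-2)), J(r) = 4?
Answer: 9176/147205 ≈ 0.062335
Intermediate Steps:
B(X) = 2*X*(-2 + X) (B(X) = (X + X)*(X - 2) = (2*X)*(-2 + X) = 2*X*(-2 + X))
m = 389/9176 (m = 389*(1/9176) = 389/9176 ≈ 0.042393)
1/(B(J(5*6)) + m) = 1/(2*4*(-2 + 4) + 389/9176) = 1/(2*4*2 + 389/9176) = 1/(16 + 389/9176) = 1/(147205/9176) = 9176/147205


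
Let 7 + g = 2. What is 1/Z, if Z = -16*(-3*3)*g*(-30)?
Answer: 1/21600 ≈ 4.6296e-5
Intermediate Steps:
g = -5 (g = -7 + 2 = -5)
Z = 21600 (Z = -16*(-3*3)*(-5)*(-30) = -(-144)*(-5)*(-30) = -16*45*(-30) = -720*(-30) = 21600)
1/Z = 1/21600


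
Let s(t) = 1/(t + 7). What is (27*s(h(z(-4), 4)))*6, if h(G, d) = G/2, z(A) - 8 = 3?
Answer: 324/25 ≈ 12.960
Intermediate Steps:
z(A) = 11 (z(A) = 8 + 3 = 11)
h(G, d) = G/2 (h(G, d) = G*(1/2) = G/2)
s(t) = 1/(7 + t)
(27*s(h(z(-4), 4)))*6 = (27/(7 + (1/2)*11))*6 = (27/(7 + 11/2))*6 = (27/(25/2))*6 = (27*(2/25))*6 = (54/25)*6 = 324/25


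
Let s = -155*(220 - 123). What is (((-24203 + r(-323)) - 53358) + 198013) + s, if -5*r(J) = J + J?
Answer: 527731/5 ≈ 1.0555e+5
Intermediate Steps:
s = -15035 (s = -155*97 = -15035)
r(J) = -2*J/5 (r(J) = -(J + J)/5 = -2*J/5)
(((-24203 + r(-323)) - 53358) + 198013) + s = (((-24203 - 2/5*(-323)) - 53358) + 198013) - 15035 = (((-24203 + 646/5) - 53358) + 198013) - 15035 = ((-120369/5 - 53358) + 198013) - 15035 = (-387159/5 + 198013) - 15035 = 602906/5 - 15035 = 527731/5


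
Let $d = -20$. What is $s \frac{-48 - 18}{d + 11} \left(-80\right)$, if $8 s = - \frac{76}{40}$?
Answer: $\frac{418}{3} \approx 139.33$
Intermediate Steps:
$s = - \frac{19}{80}$ ($s = \frac{\left(-76\right) \frac{1}{40}}{8} = \frac{1}{8} \left(- \frac{19}{10}\right) = - \frac{19}{80} \approx -0.2375$)
$s \frac{-48 - 18}{d + 11} \left(-80\right) = - \frac{19 \frac{-48 - 18}{-20 + 11}}{80} \left(-80\right) = - \frac{19 \left(- \frac{66}{-9}\right)}{80} \left(-80\right) = - \frac{19 \left(\left(-66\right) \left(- \frac{1}{9}\right)\right)}{80} \left(-80\right) = \left(- \frac{19}{80}\right) \frac{22}{3} \left(-80\right) = \left(- \frac{209}{120}\right) \left(-80\right) = \frac{418}{3}$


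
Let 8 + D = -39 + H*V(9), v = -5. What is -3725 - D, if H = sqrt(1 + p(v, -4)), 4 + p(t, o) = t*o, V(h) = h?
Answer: -3678 - 9*sqrt(17) ≈ -3715.1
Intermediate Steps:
p(t, o) = -4 + o*t (p(t, o) = -4 + t*o = -4 + o*t)
H = sqrt(17) (H = sqrt(1 + (-4 - 4*(-5))) = sqrt(1 + (-4 + 20)) = sqrt(1 + 16) = sqrt(17) ≈ 4.1231)
D = -47 + 9*sqrt(17) (D = -8 + (-39 + sqrt(17)*9) = -8 + (-39 + 9*sqrt(17)) = -47 + 9*sqrt(17) ≈ -9.8920)
-3725 - D = -3725 - (-47 + 9*sqrt(17)) = -3725 + (47 - 9*sqrt(17)) = -3678 - 9*sqrt(17)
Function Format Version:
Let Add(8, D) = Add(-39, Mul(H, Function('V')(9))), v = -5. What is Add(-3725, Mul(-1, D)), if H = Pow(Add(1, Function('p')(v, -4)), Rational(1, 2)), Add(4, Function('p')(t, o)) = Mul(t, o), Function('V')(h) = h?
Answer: Add(-3678, Mul(-9, Pow(17, Rational(1, 2)))) ≈ -3715.1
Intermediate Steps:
Function('p')(t, o) = Add(-4, Mul(o, t)) (Function('p')(t, o) = Add(-4, Mul(t, o)) = Add(-4, Mul(o, t)))
H = Pow(17, Rational(1, 2)) (H = Pow(Add(1, Add(-4, Mul(-4, -5))), Rational(1, 2)) = Pow(Add(1, Add(-4, 20)), Rational(1, 2)) = Pow(Add(1, 16), Rational(1, 2)) = Pow(17, Rational(1, 2)) ≈ 4.1231)
D = Add(-47, Mul(9, Pow(17, Rational(1, 2)))) (D = Add(-8, Add(-39, Mul(Pow(17, Rational(1, 2)), 9))) = Add(-8, Add(-39, Mul(9, Pow(17, Rational(1, 2))))) = Add(-47, Mul(9, Pow(17, Rational(1, 2)))) ≈ -9.8920)
Add(-3725, Mul(-1, D)) = Add(-3725, Mul(-1, Add(-47, Mul(9, Pow(17, Rational(1, 2)))))) = Add(-3725, Add(47, Mul(-9, Pow(17, Rational(1, 2))))) = Add(-3678, Mul(-9, Pow(17, Rational(1, 2))))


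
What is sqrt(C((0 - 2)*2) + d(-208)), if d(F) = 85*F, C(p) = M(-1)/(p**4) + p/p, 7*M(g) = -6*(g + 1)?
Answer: I*sqrt(17679) ≈ 132.96*I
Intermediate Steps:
M(g) = -6/7 - 6*g/7 (M(g) = (-6*(g + 1))/7 = (-6*(1 + g))/7 = (-6 - 6*g)/7 = -6/7 - 6*g/7)
C(p) = 1 (C(p) = (-6/7 - 6/7*(-1))/(p**4) + p/p = (-6/7 + 6/7)/p**4 + 1 = 0/p**4 + 1 = 0 + 1 = 1)
sqrt(C((0 - 2)*2) + d(-208)) = sqrt(1 + 85*(-208)) = sqrt(1 - 17680) = sqrt(-17679) = I*sqrt(17679)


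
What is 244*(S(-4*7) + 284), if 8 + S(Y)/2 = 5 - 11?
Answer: 62464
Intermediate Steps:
S(Y) = -28 (S(Y) = -16 + 2*(5 - 11) = -16 + 2*(-6) = -16 - 12 = -28)
244*(S(-4*7) + 284) = 244*(-28 + 284) = 244*256 = 62464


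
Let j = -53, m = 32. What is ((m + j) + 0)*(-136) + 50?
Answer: 2906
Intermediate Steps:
((m + j) + 0)*(-136) + 50 = ((32 - 53) + 0)*(-136) + 50 = (-21 + 0)*(-136) + 50 = -21*(-136) + 50 = 2856 + 50 = 2906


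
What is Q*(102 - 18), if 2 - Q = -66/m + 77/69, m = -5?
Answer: -118972/115 ≈ -1034.5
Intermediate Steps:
Q = -4249/345 (Q = 2 - (-66/(-5) + 77/69) = 2 - (-66*(-⅕) + 77*(1/69)) = 2 - (66/5 + 77/69) = 2 - 1*4939/345 = 2 - 4939/345 = -4249/345 ≈ -12.316)
Q*(102 - 18) = -4249*(102 - 18)/345 = -4249/345*84 = -118972/115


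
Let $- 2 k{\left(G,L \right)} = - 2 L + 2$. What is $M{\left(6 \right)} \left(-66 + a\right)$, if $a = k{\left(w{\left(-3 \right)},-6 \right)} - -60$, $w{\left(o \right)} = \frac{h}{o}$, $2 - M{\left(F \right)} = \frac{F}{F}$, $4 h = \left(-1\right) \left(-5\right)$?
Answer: $-13$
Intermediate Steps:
$h = \frac{5}{4}$ ($h = \frac{\left(-1\right) \left(-5\right)}{4} = \frac{1}{4} \cdot 5 = \frac{5}{4} \approx 1.25$)
$M{\left(F \right)} = 1$ ($M{\left(F \right)} = 2 - \frac{F}{F} = 2 - 1 = 1$)
$w{\left(o \right)} = \frac{5}{4 o}$
$k{\left(G,L \right)} = -1 + L$ ($k{\left(G,L \right)} = - \frac{- 2 L + 2}{2} = - \frac{2 - 2 L}{2} = -1 + L$)
$a = 53$ ($a = \left(-1 - 6\right) - -60 = -7 + 60 = 53$)
$M{\left(6 \right)} \left(-66 + a\right) = 1 \left(-66 + 53\right) = 1 \left(-13\right) = -13$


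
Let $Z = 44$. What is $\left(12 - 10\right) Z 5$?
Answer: $440$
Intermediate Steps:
$\left(12 - 10\right) Z 5 = \left(12 - 10\right) 44 \cdot 5 = 2 \cdot 44 \cdot 5 = 88 \cdot 5 = 440$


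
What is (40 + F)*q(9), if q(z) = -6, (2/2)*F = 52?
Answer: -552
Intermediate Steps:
F = 52
(40 + F)*q(9) = (40 + 52)*(-6) = 92*(-6) = -552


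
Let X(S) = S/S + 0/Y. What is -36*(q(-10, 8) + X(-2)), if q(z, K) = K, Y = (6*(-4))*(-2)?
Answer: -324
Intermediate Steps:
Y = 48 (Y = -24*(-2) = 48)
X(S) = 1 (X(S) = S/S + 0/48 = 1 + 0*(1/48) = 1 + 0 = 1)
-36*(q(-10, 8) + X(-2)) = -36*(8 + 1) = -36*9 = -324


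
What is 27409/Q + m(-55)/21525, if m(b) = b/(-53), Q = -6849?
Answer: -2084566382/520900695 ≈ -4.0018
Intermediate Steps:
m(b) = -b/53 (m(b) = b*(-1/53) = -b/53)
27409/Q + m(-55)/21525 = 27409/(-6849) - 1/53*(-55)/21525 = 27409*(-1/6849) + (55/53)*(1/21525) = -27409/6849 + 11/228165 = -2084566382/520900695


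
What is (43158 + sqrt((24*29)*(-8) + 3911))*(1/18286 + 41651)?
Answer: 16435217805273/9143 + 761630187*I*sqrt(1657)/18286 ≈ 1.7976e+9 + 1.6955e+6*I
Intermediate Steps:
(43158 + sqrt((24*29)*(-8) + 3911))*(1/18286 + 41651) = (43158 + sqrt(696*(-8) + 3911))*(1/18286 + 41651) = (43158 + sqrt(-5568 + 3911))*(761630187/18286) = (43158 + sqrt(-1657))*(761630187/18286) = (43158 + I*sqrt(1657))*(761630187/18286) = 16435217805273/9143 + 761630187*I*sqrt(1657)/18286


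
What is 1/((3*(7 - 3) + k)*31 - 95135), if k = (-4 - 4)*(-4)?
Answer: -1/93771 ≈ -1.0664e-5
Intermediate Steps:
k = 32 (k = -8*(-4) = 32)
1/((3*(7 - 3) + k)*31 - 95135) = 1/((3*(7 - 3) + 32)*31 - 95135) = 1/((3*4 + 32)*31 - 95135) = 1/((12 + 32)*31 - 95135) = 1/(44*31 - 95135) = 1/(1364 - 95135) = 1/(-93771) = -1/93771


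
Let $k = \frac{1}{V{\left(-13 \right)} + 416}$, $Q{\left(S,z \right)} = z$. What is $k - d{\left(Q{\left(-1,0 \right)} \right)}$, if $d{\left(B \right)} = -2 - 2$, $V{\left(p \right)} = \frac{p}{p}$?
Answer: $\frac{1669}{417} \approx 4.0024$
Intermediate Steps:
$V{\left(p \right)} = 1$
$d{\left(B \right)} = -4$ ($d{\left(B \right)} = -2 - 2 = -4$)
$k = \frac{1}{417}$ ($k = \frac{1}{1 + 416} = \frac{1}{417} \approx 0.0023981$)
$k - d{\left(Q{\left(-1,0 \right)} \right)} = \frac{1}{417} - -4 = \frac{1}{417} + 4 = \frac{1669}{417}$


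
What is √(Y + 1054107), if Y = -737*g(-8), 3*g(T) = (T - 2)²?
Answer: √9265863/3 ≈ 1014.7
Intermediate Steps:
g(T) = (-2 + T)²/3 (g(T) = (T - 2)²/3 = (-2 + T)²/3)
Y = -73700/3 (Y = -737*(-2 - 8)²/3 = -737*(-10)²/3 = -737*100/3 = -73700/3 ≈ -24567.)
√(Y + 1054107) = √(-73700/3 + 1054107) = √(3088621/3) = √9265863/3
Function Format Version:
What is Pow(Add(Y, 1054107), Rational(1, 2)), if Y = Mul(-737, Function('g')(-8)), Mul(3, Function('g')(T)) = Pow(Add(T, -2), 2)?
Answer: Mul(Rational(1, 3), Pow(9265863, Rational(1, 2))) ≈ 1014.7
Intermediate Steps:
Function('g')(T) = Mul(Rational(1, 3), Pow(Add(-2, T), 2)) (Function('g')(T) = Mul(Rational(1, 3), Pow(Add(T, -2), 2)) = Mul(Rational(1, 3), Pow(Add(-2, T), 2)))
Y = Rational(-73700, 3) (Y = Mul(-737, Mul(Rational(1, 3), Pow(Add(-2, -8), 2))) = Mul(-737, Mul(Rational(1, 3), Pow(-10, 2))) = Mul(-737, Mul(Rational(1, 3), 100)) = Mul(-737, Rational(100, 3)) = Rational(-73700, 3) ≈ -24567.)
Pow(Add(Y, 1054107), Rational(1, 2)) = Pow(Add(Rational(-73700, 3), 1054107), Rational(1, 2)) = Pow(Rational(3088621, 3), Rational(1, 2)) = Mul(Rational(1, 3), Pow(9265863, Rational(1, 2)))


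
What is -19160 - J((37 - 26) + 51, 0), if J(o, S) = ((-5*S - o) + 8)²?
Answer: -22076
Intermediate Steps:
J(o, S) = (8 - o - 5*S)² (J(o, S) = ((-o - 5*S) + 8)² = (8 - o - 5*S)²)
-19160 - J((37 - 26) + 51, 0) = -19160 - (-8 + ((37 - 26) + 51) + 5*0)² = -19160 - (-8 + (11 + 51) + 0)² = -19160 - (-8 + 62 + 0)² = -19160 - 1*54² = -19160 - 1*2916 = -19160 - 2916 = -22076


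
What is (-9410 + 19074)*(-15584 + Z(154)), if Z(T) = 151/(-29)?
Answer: -4368968768/29 ≈ -1.5065e+8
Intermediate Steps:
Z(T) = -151/29 (Z(T) = 151*(-1/29) = -151/29)
(-9410 + 19074)*(-15584 + Z(154)) = (-9410 + 19074)*(-15584 - 151/29) = 9664*(-452087/29) = -4368968768/29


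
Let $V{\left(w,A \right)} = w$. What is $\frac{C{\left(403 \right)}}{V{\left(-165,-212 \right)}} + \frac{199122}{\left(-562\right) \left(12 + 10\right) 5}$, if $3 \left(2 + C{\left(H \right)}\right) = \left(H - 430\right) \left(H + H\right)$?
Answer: $\frac{3779189}{92730} \approx 40.755$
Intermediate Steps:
$C{\left(H \right)} = -2 + \frac{2 H \left(-430 + H\right)}{3}$ ($C{\left(H \right)} = -2 + \frac{\left(H - 430\right) \left(H + H\right)}{3} = -2 + \frac{\left(-430 + H\right) 2 H}{3} = -2 + \frac{2 H \left(-430 + H\right)}{3}$)
$\frac{C{\left(403 \right)}}{V{\left(-165,-212 \right)}} + \frac{199122}{\left(-562\right) \left(12 + 10\right) 5} = \frac{-2 - \frac{346580}{3} + \frac{2 \cdot 403^{2}}{3}}{-165} + \frac{199122}{\left(-562\right) \left(12 + 10\right) 5} = \left(-2 - \frac{346580}{3} + \frac{2}{3} \cdot 162409\right) \left(- \frac{1}{165}\right) + \frac{199122}{\left(-562\right) 22 \cdot 5} = \left(-2 - \frac{346580}{3} + \frac{324818}{3}\right) \left(- \frac{1}{165}\right) + \frac{199122}{\left(-562\right) 110} = \left(-7256\right) \left(- \frac{1}{165}\right) + \frac{199122}{-61820} = \frac{7256}{165} + 199122 \left(- \frac{1}{61820}\right) = \frac{7256}{165} - \frac{9051}{2810} = \frac{3779189}{92730}$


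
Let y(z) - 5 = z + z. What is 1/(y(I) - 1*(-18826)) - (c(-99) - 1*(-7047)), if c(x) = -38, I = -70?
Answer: -131005218/18691 ≈ -7009.0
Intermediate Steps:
y(z) = 5 + 2*z (y(z) = 5 + (z + z) = 5 + 2*z)
1/(y(I) - 1*(-18826)) - (c(-99) - 1*(-7047)) = 1/((5 + 2*(-70)) - 1*(-18826)) - (-38 - 1*(-7047)) = 1/((5 - 140) + 18826) - (-38 + 7047) = 1/(-135 + 18826) - 1*7009 = 1/18691 - 7009 = -131005218/18691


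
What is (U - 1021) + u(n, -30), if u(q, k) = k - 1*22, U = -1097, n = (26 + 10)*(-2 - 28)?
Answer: -2170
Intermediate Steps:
n = -1080 (n = 36*(-30) = -1080)
u(q, k) = -22 + k (u(q, k) = k - 22 = -22 + k)
(U - 1021) + u(n, -30) = (-1097 - 1021) + (-22 - 30) = -2118 - 52 = -2170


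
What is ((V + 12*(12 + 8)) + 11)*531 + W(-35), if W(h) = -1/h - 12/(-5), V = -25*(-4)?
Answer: 1304684/7 ≈ 1.8638e+5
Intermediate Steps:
V = 100
W(h) = 12/5 - 1/h (W(h) = -1/h - 12*(-1/5) = -1/h + 12/5 = 12/5 - 1/h)
((V + 12*(12 + 8)) + 11)*531 + W(-35) = ((100 + 12*(12 + 8)) + 11)*531 + (12/5 - 1/(-35)) = ((100 + 12*20) + 11)*531 + (12/5 - 1*(-1/35)) = ((100 + 240) + 11)*531 + (12/5 + 1/35) = (340 + 11)*531 + 17/7 = 351*531 + 17/7 = 186381 + 17/7 = 1304684/7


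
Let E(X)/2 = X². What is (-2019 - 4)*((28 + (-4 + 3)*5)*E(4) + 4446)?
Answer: -10483186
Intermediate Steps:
E(X) = 2*X²
(-2019 - 4)*((28 + (-4 + 3)*5)*E(4) + 4446) = (-2019 - 4)*((28 + (-4 + 3)*5)*(2*4²) + 4446) = -2023*((28 - 1*5)*(2*16) + 4446) = -2023*((28 - 5)*32 + 4446) = -2023*(23*32 + 4446) = -2023*(736 + 4446) = -2023*5182 = -10483186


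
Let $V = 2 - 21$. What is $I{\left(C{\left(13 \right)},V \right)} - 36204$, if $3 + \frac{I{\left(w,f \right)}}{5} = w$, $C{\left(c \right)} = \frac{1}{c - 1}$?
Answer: $- \frac{434623}{12} \approx -36219.0$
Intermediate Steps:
$C{\left(c \right)} = \frac{1}{-1 + c}$
$V = -19$ ($V = 2 - 21 = -19$)
$I{\left(w,f \right)} = -15 + 5 w$
$I{\left(C{\left(13 \right)},V \right)} - 36204 = \left(-15 + \frac{5}{-1 + 13}\right) - 36204 = \left(-15 + \frac{5}{12}\right) - 36204 = - \frac{175}{12} - 36204 = - \frac{434623}{12}$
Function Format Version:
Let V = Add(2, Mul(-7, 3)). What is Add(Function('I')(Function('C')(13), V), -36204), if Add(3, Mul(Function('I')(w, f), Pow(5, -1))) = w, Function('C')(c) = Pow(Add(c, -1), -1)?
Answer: Rational(-434623, 12) ≈ -36219.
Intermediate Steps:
Function('C')(c) = Pow(Add(-1, c), -1)
V = -19 (V = Add(2, -21) = -19)
Function('I')(w, f) = Add(-15, Mul(5, w))
Add(Function('I')(Function('C')(13), V), -36204) = Add(Add(-15, Mul(5, Pow(Add(-1, 13), -1))), -36204) = Add(Add(-15, Mul(5, Pow(12, -1))), -36204) = Add(Add(-15, Mul(5, Rational(1, 12))), -36204) = Add(Add(-15, Rational(5, 12)), -36204) = Add(Rational(-175, 12), -36204) = Rational(-434623, 12)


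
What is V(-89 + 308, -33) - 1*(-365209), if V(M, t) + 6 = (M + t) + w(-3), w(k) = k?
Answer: 365386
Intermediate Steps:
V(M, t) = -9 + M + t (V(M, t) = -6 + ((M + t) - 3) = -6 + (-3 + M + t) = -9 + M + t)
V(-89 + 308, -33) - 1*(-365209) = (-9 + (-89 + 308) - 33) - 1*(-365209) = (-9 + 219 - 33) + 365209 = 177 + 365209 = 365386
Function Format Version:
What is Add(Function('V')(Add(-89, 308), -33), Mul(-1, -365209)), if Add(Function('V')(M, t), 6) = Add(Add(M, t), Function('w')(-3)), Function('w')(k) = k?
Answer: 365386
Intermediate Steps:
Function('V')(M, t) = Add(-9, M, t) (Function('V')(M, t) = Add(-6, Add(Add(M, t), -3)) = Add(-6, Add(-3, M, t)) = Add(-9, M, t))
Add(Function('V')(Add(-89, 308), -33), Mul(-1, -365209)) = Add(Add(-9, Add(-89, 308), -33), Mul(-1, -365209)) = Add(Add(-9, 219, -33), 365209) = Add(177, 365209) = 365386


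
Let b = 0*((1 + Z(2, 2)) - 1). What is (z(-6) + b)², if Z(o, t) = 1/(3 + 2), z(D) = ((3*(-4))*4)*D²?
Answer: 2985984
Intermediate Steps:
z(D) = -48*D² (z(D) = (-12*4)*D² = -48*D²)
Z(o, t) = ⅕ (Z(o, t) = 1/5 = ⅕)
b = 0 (b = 0*((1 + ⅕) - 1) = 0*(6/5 - 1) = 0*(⅕) = 0)
(z(-6) + b)² = (-48*(-6)² + 0)² = (-48*36 + 0)² = (-1728 + 0)² = (-1728)² = 2985984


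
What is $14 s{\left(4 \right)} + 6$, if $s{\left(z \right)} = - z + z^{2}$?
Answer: $174$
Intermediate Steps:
$s{\left(z \right)} = z^{2} - z$
$14 s{\left(4 \right)} + 6 = 14 \cdot 4 \left(-1 + 4\right) + 6 = 14 \cdot 4 \cdot 3 + 6 = 14 \cdot 12 + 6 = 168 + 6 = 174$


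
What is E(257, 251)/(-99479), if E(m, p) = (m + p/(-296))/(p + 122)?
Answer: -75821/10983277432 ≈ -6.9033e-6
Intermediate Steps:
E(m, p) = (m - p/296)/(122 + p) (E(m, p) = (m + p*(-1/296))/(122 + p) = (m - p/296)/(122 + p))
E(257, 251)/(-99479) = ((257 - 1/296*251)/(122 + 251))/(-99479) = ((257 - 251/296)/373)*(-1/99479) = ((1/373)*(75821/296))*(-1/99479) = (75821/110408)*(-1/99479) = -75821/10983277432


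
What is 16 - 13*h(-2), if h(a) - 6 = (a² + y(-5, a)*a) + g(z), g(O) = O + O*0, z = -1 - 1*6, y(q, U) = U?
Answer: -75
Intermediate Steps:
z = -7 (z = -1 - 6 = -7)
g(O) = O (g(O) = O + 0 = O)
h(a) = -1 + 2*a² (h(a) = 6 + ((a² + a*a) - 7) = 6 + ((a² + a²) - 7) = 6 + (2*a² - 7) = 6 + (-7 + 2*a²) = -1 + 2*a²)
16 - 13*h(-2) = 16 - 13*(-1 + 2*(-2)²) = 16 - 13*(-1 + 2*4) = 16 - 13*(-1 + 8) = 16 - 13*7 = 16 - 91 = -75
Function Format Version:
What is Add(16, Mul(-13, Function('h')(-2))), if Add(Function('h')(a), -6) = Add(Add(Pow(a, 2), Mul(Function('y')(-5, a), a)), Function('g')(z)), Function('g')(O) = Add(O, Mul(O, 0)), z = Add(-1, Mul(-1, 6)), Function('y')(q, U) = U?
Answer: -75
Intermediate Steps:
z = -7 (z = Add(-1, -6) = -7)
Function('g')(O) = O (Function('g')(O) = Add(O, 0) = O)
Function('h')(a) = Add(-1, Mul(2, Pow(a, 2))) (Function('h')(a) = Add(6, Add(Add(Pow(a, 2), Mul(a, a)), -7)) = Add(6, Add(Add(Pow(a, 2), Pow(a, 2)), -7)) = Add(6, Add(Mul(2, Pow(a, 2)), -7)) = Add(6, Add(-7, Mul(2, Pow(a, 2)))) = Add(-1, Mul(2, Pow(a, 2))))
Add(16, Mul(-13, Function('h')(-2))) = Add(16, Mul(-13, Add(-1, Mul(2, Pow(-2, 2))))) = Add(16, Mul(-13, Add(-1, Mul(2, 4)))) = Add(16, Mul(-13, Add(-1, 8))) = Add(16, Mul(-13, 7)) = Add(16, -91) = -75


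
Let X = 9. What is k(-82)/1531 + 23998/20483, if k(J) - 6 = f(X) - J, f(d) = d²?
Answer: 40202565/31359473 ≈ 1.2820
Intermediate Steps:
k(J) = 87 - J (k(J) = 6 + (9² - J) = 6 + (81 - J) = 87 - J)
k(-82)/1531 + 23998/20483 = (87 - 1*(-82))/1531 + 23998/20483 = (87 + 82)*(1/1531) + 23998*(1/20483) = 169*(1/1531) + 23998/20483 = 169/1531 + 23998/20483 = 40202565/31359473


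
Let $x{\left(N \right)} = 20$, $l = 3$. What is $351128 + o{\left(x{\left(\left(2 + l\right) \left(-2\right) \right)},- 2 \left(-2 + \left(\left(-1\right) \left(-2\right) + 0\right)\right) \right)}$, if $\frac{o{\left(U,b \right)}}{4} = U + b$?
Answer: $351208$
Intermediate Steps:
$o{\left(U,b \right)} = 4 U + 4 b$ ($o{\left(U,b \right)} = 4 \left(U + b\right) = 4 U + 4 b$)
$351128 + o{\left(x{\left(\left(2 + l\right) \left(-2\right) \right)},- 2 \left(-2 + \left(\left(-1\right) \left(-2\right) + 0\right)\right) \right)} = 351128 + \left(4 \cdot 20 + 4 \left(- 2 \left(-2 + \left(\left(-1\right) \left(-2\right) + 0\right)\right)\right)\right) = 351128 + \left(80 + 4 \left(- 2 \left(-2 + \left(2 + 0\right)\right)\right)\right) = 351128 + \left(80 + 4 \left(- 2 \left(-2 + 2\right)\right)\right) = 351128 + \left(80 + 4 \left(\left(-2\right) 0\right)\right) = 351128 + \left(80 + 4 \cdot 0\right) = 351128 + \left(80 + 0\right) = 351128 + 80 = 351208$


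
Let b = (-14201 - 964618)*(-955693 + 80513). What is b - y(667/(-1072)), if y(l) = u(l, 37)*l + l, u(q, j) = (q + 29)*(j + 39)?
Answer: 246110053822720409/287296 ≈ 8.5664e+11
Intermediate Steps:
u(q, j) = (29 + q)*(39 + j)
y(l) = l + l*(2204 + 76*l) (y(l) = (1131 + 29*37 + 39*l + 37*l)*l + l = (1131 + 1073 + 39*l + 37*l)*l + l = (2204 + 76*l)*l + l = l*(2204 + 76*l) + l = l + l*(2204 + 76*l))
b = 856642812420 (b = -978819*(-875180) = 856642812420)
b - y(667/(-1072)) = 856642812420 - 667/(-1072)*(2205 + 76*(667/(-1072))) = 856642812420 - 667*(-1/1072)*(2205 + 76*(667*(-1/1072))) = 856642812420 - (-667)*(2205 + 76*(-667/1072))/1072 = 856642812420 - (-667)*(2205 - 12673/268)/1072 = 856642812420 - (-667)*578267/(1072*268) = 856642812420 - 1*(-385704089/287296) = 856642812420 + 385704089/287296 = 246110053822720409/287296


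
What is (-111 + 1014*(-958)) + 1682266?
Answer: 710743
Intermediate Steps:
(-111 + 1014*(-958)) + 1682266 = (-111 - 971412) + 1682266 = -971523 + 1682266 = 710743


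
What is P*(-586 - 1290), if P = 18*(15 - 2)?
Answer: -438984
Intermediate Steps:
P = 234 (P = 18*13 = 234)
P*(-586 - 1290) = 234*(-586 - 1290) = 234*(-1876) = -438984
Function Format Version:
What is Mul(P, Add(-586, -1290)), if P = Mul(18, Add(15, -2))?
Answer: -438984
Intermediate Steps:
P = 234 (P = Mul(18, 13) = 234)
Mul(P, Add(-586, -1290)) = Mul(234, Add(-586, -1290)) = Mul(234, -1876) = -438984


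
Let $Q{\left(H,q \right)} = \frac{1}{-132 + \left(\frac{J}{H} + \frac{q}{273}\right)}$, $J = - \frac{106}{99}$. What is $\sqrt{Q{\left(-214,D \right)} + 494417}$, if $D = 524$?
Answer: $\frac{\sqrt{7773304460052557225030}}{125388049} \approx 703.15$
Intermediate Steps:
$J = - \frac{106}{99}$ ($J = \left(-106\right) \frac{1}{99} = - \frac{106}{99} \approx -1.0707$)
$Q{\left(H,q \right)} = \frac{1}{-132 - \frac{106}{99 H} + \frac{q}{273}}$ ($Q{\left(H,q \right)} = \frac{1}{-132 + \left(- \frac{106}{99 H} + \frac{q}{273}\right)} = \frac{1}{-132 - \frac{106}{99 H} + \frac{q}{273}}$)
$\sqrt{Q{\left(-214,D \right)} + 494417} = \sqrt{9009 \left(-214\right) \frac{1}{-9646 - -254486232 + 33 \left(-214\right) 524} + 494417} = \sqrt{9009 \left(-214\right) \frac{1}{-9646 + 254486232 - 3700488} + 494417} = \sqrt{9009 \left(-214\right) \frac{1}{250776098} + 494417} = \sqrt{- \frac{963963}{125388049} + 494417} = \sqrt{\frac{61993982058470}{125388049}} = \frac{\sqrt{7773304460052557225030}}{125388049}$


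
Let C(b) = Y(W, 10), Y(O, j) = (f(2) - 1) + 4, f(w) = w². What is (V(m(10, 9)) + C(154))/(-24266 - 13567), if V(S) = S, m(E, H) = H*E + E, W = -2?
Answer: -107/37833 ≈ -0.0028282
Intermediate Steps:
m(E, H) = E + E*H (m(E, H) = E*H + E = E + E*H)
Y(O, j) = 7 (Y(O, j) = (2² - 1) + 4 = (4 - 1) + 4 = 3 + 4 = 7)
C(b) = 7
(V(m(10, 9)) + C(154))/(-24266 - 13567) = (10*(1 + 9) + 7)/(-24266 - 13567) = (10*10 + 7)/(-37833) = (100 + 7)*(-1/37833) = 107*(-1/37833) = -107/37833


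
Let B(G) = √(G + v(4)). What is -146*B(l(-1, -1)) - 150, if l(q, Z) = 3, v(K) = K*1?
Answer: -150 - 146*√7 ≈ -536.28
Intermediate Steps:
v(K) = K
B(G) = √(4 + G) (B(G) = √(G + 4) = √(4 + G))
-146*B(l(-1, -1)) - 150 = -146*√(4 + 3) - 150 = -146*√7 - 150 = -150 - 146*√7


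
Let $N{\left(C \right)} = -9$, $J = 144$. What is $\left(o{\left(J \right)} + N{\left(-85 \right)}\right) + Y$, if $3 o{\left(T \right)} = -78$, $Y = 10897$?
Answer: $10862$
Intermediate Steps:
$o{\left(T \right)} = -26$ ($o{\left(T \right)} = \frac{1}{3} \left(-78\right) = -26$)
$\left(o{\left(J \right)} + N{\left(-85 \right)}\right) + Y = \left(-26 - 9\right) + 10897 = -35 + 10897 = 10862$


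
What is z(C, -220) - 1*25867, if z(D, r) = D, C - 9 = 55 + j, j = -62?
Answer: -25865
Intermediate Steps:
C = 2 (C = 9 + (55 - 62) = 9 - 7 = 2)
z(C, -220) - 1*25867 = 2 - 1*25867 = 2 - 25867 = -25865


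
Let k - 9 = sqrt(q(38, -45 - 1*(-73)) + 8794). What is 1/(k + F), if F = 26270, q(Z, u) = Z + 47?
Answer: 26279/690576962 - sqrt(8879)/690576962 ≈ 3.7917e-5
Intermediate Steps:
q(Z, u) = 47 + Z
k = 9 + sqrt(8879) (k = 9 + sqrt((47 + 38) + 8794) = 9 + sqrt(85 + 8794) = 9 + sqrt(8879) ≈ 103.23)
1/(k + F) = 1/((9 + sqrt(8879)) + 26270) = 1/(26279 + sqrt(8879))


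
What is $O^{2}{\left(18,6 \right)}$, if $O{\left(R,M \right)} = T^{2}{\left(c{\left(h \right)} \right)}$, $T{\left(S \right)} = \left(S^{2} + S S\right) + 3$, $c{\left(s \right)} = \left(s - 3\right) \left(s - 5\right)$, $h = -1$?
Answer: $1779622700625$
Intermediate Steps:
$c{\left(s \right)} = \left(-5 + s\right) \left(-3 + s\right)$ ($c{\left(s \right)} = \left(-3 + s\right) \left(-5 + s\right) = \left(-5 + s\right) \left(-3 + s\right)$)
$T{\left(S \right)} = 3 + 2 S^{2}$ ($T{\left(S \right)} = \left(S^{2} + S^{2}\right) + 3 = 2 S^{2} + 3 = 3 + 2 S^{2}$)
$O{\left(R,M \right)} = 1334025$ ($O{\left(R,M \right)} = \left(3 + 2 \left(15 + \left(-1\right)^{2} - -8\right)^{2}\right)^{2} = \left(3 + 2 \left(15 + 1 + 8\right)^{2}\right)^{2} = \left(3 + 2 \cdot 24^{2}\right)^{2} = \left(3 + 2 \cdot 576\right)^{2} = \left(3 + 1152\right)^{2} = 1155^{2} = 1334025$)
$O^{2}{\left(18,6 \right)} = 1334025^{2} = 1779622700625$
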